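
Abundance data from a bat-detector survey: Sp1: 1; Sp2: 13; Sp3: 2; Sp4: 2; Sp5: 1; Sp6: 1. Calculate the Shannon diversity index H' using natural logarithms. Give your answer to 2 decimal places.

Total N = 1+13+2+2+1+1 = 20, so the proportions are 0.05, 0.65, 0.1, 0.1, 0.05, 0.05 (working shown to 4 dp, full precision carried).
Each pᵢ ln pᵢ term: 0.05×(-2.9957)=-0.1498, 0.65×(-0.4308)=-0.2800, 0.1×(-2.3026)=-0.2303, 0.1×(-2.3026)=-0.2303, 0.05×(-2.9957)=-0.1498, 0.05×(-2.9957)=-0.1498.
Sum = -1.1899, so H' = 1.19.

1.19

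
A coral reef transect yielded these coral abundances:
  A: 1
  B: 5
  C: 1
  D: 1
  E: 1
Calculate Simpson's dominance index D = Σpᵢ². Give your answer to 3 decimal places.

0.358

Total N = 1+5+1+1+1 = 9, so the proportions are 0.11111, 0.55556, 0.11111, 0.11111, 0.11111 (working shown to 5 dp, full precision carried).
D = 0.11111² + 0.55556² + 0.11111² + 0.11111² + 0.11111² = 0.01235 + 0.30864 + 0.01235 + 0.01235 + 0.01235 = 0.35802.
To 3 decimal places, D = 0.358.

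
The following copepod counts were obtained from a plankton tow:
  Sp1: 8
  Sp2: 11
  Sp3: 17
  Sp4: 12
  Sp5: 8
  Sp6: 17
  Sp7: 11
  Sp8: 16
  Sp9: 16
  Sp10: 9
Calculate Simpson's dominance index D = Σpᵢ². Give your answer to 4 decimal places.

Total N = 8+11+17+12+8+17+11+16+16+9 = 125, so the proportions are 0.064, 0.088, 0.136, 0.096, 0.064, 0.136, 0.088, 0.128, 0.128, 0.072 (working shown to 6 dp, full precision carried).
D = 0.064² + 0.088² + 0.136² + 0.096² + 0.064² + 0.136² + 0.088² + 0.128² + 0.128² + 0.072² = 0.004096 + 0.007744 + 0.018496 + 0.009216 + 0.004096 + 0.018496 + 0.007744 + 0.016384 + 0.016384 + 0.005184 = 0.107840.
To 4 decimal places, D = 0.1078.

0.1078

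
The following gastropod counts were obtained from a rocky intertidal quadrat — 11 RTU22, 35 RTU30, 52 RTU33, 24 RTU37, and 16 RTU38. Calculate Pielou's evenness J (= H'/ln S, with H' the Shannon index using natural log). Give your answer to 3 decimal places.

Total N = 11+35+52+24+16 = 138, so the proportions are 0.07971, 0.25362, 0.37681, 0.17391, 0.11594 (working shown to 5 dp, full precision carried).
H' = −Σ pᵢ ln pᵢ = −((-0.20162) + (-0.34795) + (-0.36777) + (-0.30421) + (-0.24982)) = 1.47136.
With S = 5 species, ln S = 1.60944, so J = 1.47136/1.60944 = 0.91421, i.e. 0.914 to 3 decimal places.

0.914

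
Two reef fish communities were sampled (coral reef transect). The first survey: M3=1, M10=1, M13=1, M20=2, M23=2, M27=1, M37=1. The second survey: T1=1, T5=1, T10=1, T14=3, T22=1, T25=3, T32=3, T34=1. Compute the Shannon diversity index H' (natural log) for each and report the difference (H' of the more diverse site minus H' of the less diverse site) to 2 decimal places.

The first survey: N=9, proportions 0.1111, 0.1111, 0.1111, 0.2222, 0.2222, 0.1111, 0.1111, giving H' = 1.8892 (working shown to 4 dp, full precision carried).
The second survey: N=14, proportions 0.0714, 0.0714, 0.0714, 0.2143, 0.0714, 0.2143, 0.2143, 0.0714, giving H' = 1.9328.
Difference = |1.8892 − 1.9328| = 0.0436, i.e. 0.04 to 2 decimal places.

0.04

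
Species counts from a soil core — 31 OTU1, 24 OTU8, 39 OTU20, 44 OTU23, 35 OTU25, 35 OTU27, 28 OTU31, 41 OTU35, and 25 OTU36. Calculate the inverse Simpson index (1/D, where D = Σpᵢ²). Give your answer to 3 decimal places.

Total N = 31+24+39+44+35+35+28+41+25 = 302, so the proportions are 0.102649, 0.0794702, 0.1291391, 0.1456954, 0.115894, 0.115894, 0.0927152, 0.1357616, 0.0827815 (working shown to 7 dp, full precision carried).
D = 0.102649² + 0.0794702² + 0.1291391² + 0.1456954² + 0.115894² + 0.115894² + 0.0927152² + 0.1357616² + 0.0827815² = 0.0105368 + 0.0063155 + 0.0166769 + 0.0212271 + 0.0134314 + 0.0134314 + 0.0085961 + 0.0184312 + 0.0068528 = 0.1154993.
So 1/D = 8.65806, i.e. 8.658 to 3 decimal places.

8.658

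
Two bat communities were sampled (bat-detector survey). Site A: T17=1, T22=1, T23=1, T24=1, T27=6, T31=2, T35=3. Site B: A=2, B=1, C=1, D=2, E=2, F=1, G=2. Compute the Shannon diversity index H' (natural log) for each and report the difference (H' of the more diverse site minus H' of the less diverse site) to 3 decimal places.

0.215

Site A: N=15, proportions 0.066667, 0.066667, 0.066667, 0.066667, 0.4, 0.133333, 0.2, giving H' = 1.679204 (working shown to 6 dp, full precision carried).
Site B: N=11, proportions 0.181818, 0.090909, 0.090909, 0.181818, 0.181818, 0.090909, 0.181818, giving H' = 1.893788.
Difference = |1.679204 − 1.893788| = 0.214584, i.e. 0.215 to 3 decimal places.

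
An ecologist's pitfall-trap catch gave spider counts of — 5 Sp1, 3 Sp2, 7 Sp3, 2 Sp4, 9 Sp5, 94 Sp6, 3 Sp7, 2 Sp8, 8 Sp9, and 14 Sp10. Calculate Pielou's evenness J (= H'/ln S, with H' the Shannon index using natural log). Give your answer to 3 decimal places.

Total N = 5+3+7+2+9+94+3+2+8+14 = 147, so the proportions are 0.03401, 0.02041, 0.04762, 0.01361, 0.06122, 0.63946, 0.02041, 0.01361, 0.05442, 0.09524 (working shown to 5 dp, full precision carried).
H' = −Σ pᵢ ln pᵢ = −((-0.11500) + (-0.07942) + (-0.14498) + (-0.05847) + (-0.17101) + (-0.28592) + (-0.07942) + (-0.05847) + (-0.15842) + (-0.22394)) = 1.37506.
With S = 10 species, ln S = 2.30259, so J = 1.37506/2.30259 = 0.59718, i.e. 0.597 to 3 decimal places.

0.597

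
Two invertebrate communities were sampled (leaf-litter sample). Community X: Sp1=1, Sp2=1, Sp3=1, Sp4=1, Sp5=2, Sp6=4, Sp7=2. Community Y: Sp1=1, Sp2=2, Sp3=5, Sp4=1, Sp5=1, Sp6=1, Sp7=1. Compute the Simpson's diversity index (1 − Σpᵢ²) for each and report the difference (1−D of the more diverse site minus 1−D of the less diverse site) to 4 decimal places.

0.0417

Community X: N=12, proportions 0.083333, 0.083333, 0.083333, 0.083333, 0.166667, 0.333333, 0.166667, giving 1−D = 0.805556 (working shown to 6 dp, full precision carried).
Community Y: N=12, proportions 0.083333, 0.166667, 0.416667, 0.083333, 0.083333, 0.083333, 0.083333, giving 1−D = 0.763889.
Difference = |0.805556 − 0.763889| = 0.041667, i.e. 0.0417 to 4 decimal places.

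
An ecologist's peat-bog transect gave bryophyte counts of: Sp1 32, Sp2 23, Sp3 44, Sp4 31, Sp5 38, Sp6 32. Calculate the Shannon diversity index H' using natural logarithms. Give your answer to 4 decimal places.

Total N = 32+23+44+31+38+32 = 200, so the proportions are 0.16, 0.115, 0.22, 0.155, 0.19, 0.16 (working shown to 6 dp, full precision carried).
Each pᵢ ln pᵢ term: 0.16×(-1.832581)=-0.293213, 0.115×(-2.162823)=-0.248725, 0.22×(-1.514128)=-0.333108, 0.155×(-1.864330)=-0.288971, 0.19×(-1.660731)=-0.315539, 0.16×(-1.832581)=-0.293213.
Sum = -1.772769, so H' = 1.7728.

1.7728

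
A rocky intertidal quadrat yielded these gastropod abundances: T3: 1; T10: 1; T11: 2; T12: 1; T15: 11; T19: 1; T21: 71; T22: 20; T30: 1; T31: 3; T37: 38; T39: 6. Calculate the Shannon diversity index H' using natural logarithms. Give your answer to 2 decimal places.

Total N = 1+1+2+1+11+1+71+20+1+3+38+6 = 156, so the proportions are 0.0064, 0.0064, 0.0128, 0.0064, 0.0705, 0.0064, 0.4551, 0.1282, 0.0064, 0.0192, 0.2436, 0.0385 (working shown to 4 dp, full precision carried).
Each pᵢ ln pᵢ term: 0.0064×(-5.0499)=-0.0324, 0.0064×(-5.0499)=-0.0324, 0.0128×(-4.3567)=-0.0559, 0.0064×(-5.0499)=-0.0324, 0.0705×(-2.6520)=-0.1870, 0.0064×(-5.0499)=-0.0324, 0.4551×(-0.7872)=-0.3583, 0.1282×(-2.0541)=-0.2633, 0.0064×(-5.0499)=-0.0324, 0.0192×(-3.9512)=-0.0760, 0.2436×(-1.4123)=-0.3440, 0.0385×(-3.2581)=-0.1253.
Sum = -1.5716, so H' = 1.57.

1.57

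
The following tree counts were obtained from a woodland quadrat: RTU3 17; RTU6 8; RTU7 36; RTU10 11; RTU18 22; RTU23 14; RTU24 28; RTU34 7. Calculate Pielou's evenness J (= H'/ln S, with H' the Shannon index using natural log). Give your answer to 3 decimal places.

Total N = 17+8+36+11+22+14+28+7 = 143, so the proportions are 0.11888, 0.05594, 0.25175, 0.07692, 0.15385, 0.0979, 0.1958, 0.04895 (working shown to 5 dp, full precision carried).
H' = −Σ pᵢ ln pᵢ = −((-0.25317) + (-0.16131) + (-0.34724) + (-0.19730) + (-0.28797) + (-0.22750) + (-0.31929) + (-0.14768)) = 1.94147.
With S = 8 species, ln S = 2.07944, so J = 1.94147/2.07944 = 0.93365, i.e. 0.934 to 3 decimal places.

0.934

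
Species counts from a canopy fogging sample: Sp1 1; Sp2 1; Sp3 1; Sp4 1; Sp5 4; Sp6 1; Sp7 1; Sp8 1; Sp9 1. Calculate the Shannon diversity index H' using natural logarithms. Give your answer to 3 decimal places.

2.023

Total N = 1+1+1+1+4+1+1+1+1 = 12, so the proportions are 0.08333, 0.08333, 0.08333, 0.08333, 0.33333, 0.08333, 0.08333, 0.08333, 0.08333 (working shown to 5 dp, full precision carried).
Each pᵢ ln pᵢ term: 0.08333×(-2.48491)=-0.20708, 0.08333×(-2.48491)=-0.20708, 0.08333×(-2.48491)=-0.20708, 0.08333×(-2.48491)=-0.20708, 0.33333×(-1.09861)=-0.36620, 0.08333×(-2.48491)=-0.20708, 0.08333×(-2.48491)=-0.20708, 0.08333×(-2.48491)=-0.20708, 0.08333×(-2.48491)=-0.20708.
Sum = -2.02281, so H' = 2.023.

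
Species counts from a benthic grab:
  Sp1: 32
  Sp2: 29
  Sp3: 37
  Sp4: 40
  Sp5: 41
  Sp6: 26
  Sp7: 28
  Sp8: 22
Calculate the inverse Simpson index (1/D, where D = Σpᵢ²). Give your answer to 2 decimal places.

Total N = 32+29+37+40+41+26+28+22 = 255, so the proportions are 0.12549, 0.113725, 0.145098, 0.156863, 0.160784, 0.101961, 0.109804, 0.086275 (working shown to 6 dp, full precision carried).
D = 0.12549² + 0.113725² + 0.145098² + 0.156863² + 0.160784² + 0.101961² + 0.109804² + 0.086275² = 0.015748 + 0.012933 + 0.021053 + 0.024606 + 0.025852 + 0.010396 + 0.012057 + 0.007443 = 0.130088.
So 1/D = 7.6871, i.e. 7.69 to 2 decimal places.

7.69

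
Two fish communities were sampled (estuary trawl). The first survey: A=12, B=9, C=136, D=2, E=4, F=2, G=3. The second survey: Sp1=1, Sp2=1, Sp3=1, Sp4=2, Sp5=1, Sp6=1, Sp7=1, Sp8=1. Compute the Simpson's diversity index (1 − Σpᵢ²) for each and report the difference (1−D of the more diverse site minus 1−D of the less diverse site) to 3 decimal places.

The first survey: N=168, proportions 0.07143, 0.05357, 0.80952, 0.0119, 0.02381, 0.0119, 0.01786, giving 1−D = 0.33553 (working shown to 5 dp, full precision carried).
The second survey: N=9, proportions 0.11111, 0.11111, 0.11111, 0.22222, 0.11111, 0.11111, 0.11111, 0.11111, giving 1−D = 0.86420.
Difference = |0.33553 − 0.86420| = 0.52867, i.e. 0.529 to 3 decimal places.

0.529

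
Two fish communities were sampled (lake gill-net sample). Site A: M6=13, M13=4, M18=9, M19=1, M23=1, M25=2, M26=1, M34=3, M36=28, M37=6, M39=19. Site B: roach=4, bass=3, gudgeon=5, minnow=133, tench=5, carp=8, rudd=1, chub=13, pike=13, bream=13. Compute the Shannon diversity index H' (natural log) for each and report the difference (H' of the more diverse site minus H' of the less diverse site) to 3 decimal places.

Site A: N=87, proportions 0.14943, 0.04598, 0.10345, 0.01149, 0.01149, 0.02299, 0.01149, 0.03448, 0.32184, 0.06897, 0.21839, giving H' = 1.89874 (working shown to 5 dp, full precision carried).
Site B: N=198, proportions 0.0202, 0.01515, 0.02525, 0.67172, 0.02525, 0.0404, 0.00505, 0.06566, 0.06566, 0.06566, giving H' = 1.28816.
Difference = |1.89874 − 1.28816| = 0.61058, i.e. 0.611 to 3 decimal places.

0.611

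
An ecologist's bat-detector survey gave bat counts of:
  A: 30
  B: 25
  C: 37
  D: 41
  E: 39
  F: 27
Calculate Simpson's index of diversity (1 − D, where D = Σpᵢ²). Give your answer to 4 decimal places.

Total N = 30+25+37+41+39+27 = 199, so the proportions are 0.150754, 0.125628, 0.18593, 0.20603, 0.19598, 0.135678 (working shown to 6 dp, full precision carried).
D = 0.150754² + 0.125628² + 0.18593² + 0.20603² + 0.19598² + 0.135678² = 0.022727 + 0.015782 + 0.034570 + 0.042448 + 0.038408 + 0.018409 = 0.172344.
So 1 − D = 0.827656, i.e. 0.8277 to 4 decimal places.

0.8277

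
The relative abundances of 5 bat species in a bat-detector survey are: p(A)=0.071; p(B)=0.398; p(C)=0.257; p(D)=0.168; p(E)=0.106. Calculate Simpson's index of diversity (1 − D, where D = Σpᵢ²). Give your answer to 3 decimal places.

0.731

D = 0.071² + 0.398² + 0.257² + 0.168² + 0.106² = 0.00504 + 0.15840 + 0.06605 + 0.02822 + 0.01124 = 0.26895 (working shown to 5 dp, full precision carried).
So 1 − D = 0.73105, i.e. 0.731 to 3 decimal places.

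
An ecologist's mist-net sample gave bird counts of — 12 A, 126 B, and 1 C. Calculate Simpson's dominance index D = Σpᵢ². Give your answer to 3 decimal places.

0.829

Total N = 12+126+1 = 139, so the proportions are 0.08633, 0.90647, 0.00719 (working shown to 5 dp, full precision carried).
D = 0.08633² + 0.90647² + 0.00719² = 0.00745 + 0.82170 + 0.00005 = 0.82920.
To 3 decimal places, D = 0.829.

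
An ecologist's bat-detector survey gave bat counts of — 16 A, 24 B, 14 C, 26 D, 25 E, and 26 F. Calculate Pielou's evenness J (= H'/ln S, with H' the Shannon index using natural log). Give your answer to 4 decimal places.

0.9849

Total N = 16+24+14+26+25+26 = 131, so the proportions are 0.122137, 0.183206, 0.10687, 0.198473, 0.19084, 0.198473 (working shown to 6 dp, full precision carried).
H' = −Σ pᵢ ln pᵢ = −((-0.256807) + (-0.310927) + (-0.238977) + (-0.320951) + (-0.316092) + (-0.320951)) = 1.764705.
With S = 6 species, ln S = 1.791759, so J = 1.764705/1.791759 = 0.984901, i.e. 0.9849 to 4 decimal places.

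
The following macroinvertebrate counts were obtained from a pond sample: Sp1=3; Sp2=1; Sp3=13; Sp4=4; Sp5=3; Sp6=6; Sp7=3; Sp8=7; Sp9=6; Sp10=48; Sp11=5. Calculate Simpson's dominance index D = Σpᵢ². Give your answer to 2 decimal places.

Total N = 3+1+13+4+3+6+3+7+6+48+5 = 99, so the proportions are 0.0303, 0.0101, 0.1313, 0.0404, 0.0303, 0.0606, 0.0303, 0.0707, 0.0606, 0.4848, 0.0505 (working shown to 4 dp, full precision carried).
D = 0.0303² + 0.0101² + 0.1313² + 0.0404² + 0.0303² + 0.0606² + 0.0303² + 0.0707² + 0.0606² + 0.4848² + 0.0505² = 0.0009 + 0.0001 + 0.0172 + 0.0016 + 0.0009 + 0.0037 + 0.0009 + 0.0050 + 0.0037 + 0.2351 + 0.0026 = 0.2717.
To 2 decimal places, D = 0.27.

0.27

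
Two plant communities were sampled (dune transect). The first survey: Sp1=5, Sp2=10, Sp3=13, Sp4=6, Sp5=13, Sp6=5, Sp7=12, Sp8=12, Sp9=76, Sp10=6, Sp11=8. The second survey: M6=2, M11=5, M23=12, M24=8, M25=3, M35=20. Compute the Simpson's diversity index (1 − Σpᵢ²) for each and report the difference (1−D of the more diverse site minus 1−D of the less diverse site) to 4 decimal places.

0.0157

The first survey: N=166, proportions 0.03012, 0.060241, 0.078313, 0.036145, 0.078313, 0.03012, 0.072289, 0.072289, 0.457831, 0.036145, 0.048193, giving 1−D = 0.757294 (working shown to 6 dp, full precision carried).
The second survey: N=50, proportions 0.04, 0.1, 0.24, 0.16, 0.06, 0.4, giving 1−D = 0.741600.
Difference = |0.757294 − 0.741600| = 0.015694, i.e. 0.0157 to 4 decimal places.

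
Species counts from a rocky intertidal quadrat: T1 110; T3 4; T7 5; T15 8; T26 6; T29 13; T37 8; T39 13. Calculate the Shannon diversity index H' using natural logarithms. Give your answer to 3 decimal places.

1.278

Total N = 110+4+5+8+6+13+8+13 = 167, so the proportions are 0.65868, 0.02395, 0.02994, 0.0479, 0.03593, 0.07784, 0.0479, 0.07784 (working shown to 5 dp, full precision carried).
Each pᵢ ln pᵢ term: 0.65868×(-0.41751)=-0.27501, 0.02395×(-3.73170)=-0.08938, 0.02994×(-3.50856)=-0.10505, 0.0479×(-3.03855)=-0.14556, 0.03593×(-3.32623)=-0.11951, 0.07784×(-2.55304)=-0.19874, 0.0479×(-3.03855)=-0.14556, 0.07784×(-2.55304)=-0.19874.
Sum = -1.27754, so H' = 1.278.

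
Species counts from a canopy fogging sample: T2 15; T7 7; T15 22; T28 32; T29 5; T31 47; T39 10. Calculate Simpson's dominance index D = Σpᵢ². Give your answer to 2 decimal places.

0.22

Total N = 15+7+22+32+5+47+10 = 138, so the proportions are 0.1087, 0.0507, 0.1594, 0.2319, 0.0362, 0.3406, 0.0725 (working shown to 4 dp, full precision carried).
D = 0.1087² + 0.0507² + 0.1594² + 0.2319² + 0.0362² + 0.3406² + 0.0725² = 0.0118 + 0.0026 + 0.0254 + 0.0538 + 0.0013 + 0.1160 + 0.0053 = 0.2161.
To 2 decimal places, D = 0.22.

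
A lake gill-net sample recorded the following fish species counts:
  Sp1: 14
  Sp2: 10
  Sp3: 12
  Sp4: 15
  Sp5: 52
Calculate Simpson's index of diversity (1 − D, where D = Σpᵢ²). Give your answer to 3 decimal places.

0.682

Total N = 14+10+12+15+52 = 103, so the proportions are 0.13592, 0.09709, 0.1165, 0.14563, 0.50485 (working shown to 5 dp, full precision carried).
D = 0.13592² + 0.09709² + 0.1165² + 0.14563² + 0.50485² = 0.01847 + 0.00943 + 0.01357 + 0.02121 + 0.25488 = 0.31756.
So 1 − D = 0.68244, i.e. 0.682 to 3 decimal places.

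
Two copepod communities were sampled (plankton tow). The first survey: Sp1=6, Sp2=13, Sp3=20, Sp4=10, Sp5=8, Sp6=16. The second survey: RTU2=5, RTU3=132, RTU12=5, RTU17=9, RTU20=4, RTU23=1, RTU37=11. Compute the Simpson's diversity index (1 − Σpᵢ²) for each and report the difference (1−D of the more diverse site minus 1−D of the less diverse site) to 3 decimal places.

0.442

The first survey: N=73, proportions 0.082192, 0.178082, 0.273973, 0.136986, 0.109589, 0.219178, giving 1−D = 0.807656 (working shown to 6 dp, full precision carried).
The second survey: N=167, proportions 0.02994, 0.790419, 0.02994, 0.053892, 0.023952, 0.005988, 0.065868, giving 1−D = 0.365592.
Difference = |0.807656 − 0.365592| = 0.442064, i.e. 0.442 to 3 decimal places.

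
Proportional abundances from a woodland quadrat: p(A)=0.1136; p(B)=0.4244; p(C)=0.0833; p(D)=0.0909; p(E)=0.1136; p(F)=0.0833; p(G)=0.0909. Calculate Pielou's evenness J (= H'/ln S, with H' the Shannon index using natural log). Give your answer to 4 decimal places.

H' = −Σ pᵢ ln pᵢ = −((-0.247088) + (-0.363744) + (-0.207026) + (-0.217978) + (-0.247088) + (-0.207026) + (-0.217978)) = 1.707928 (working shown to 6 dp, full precision carried).
With S = 7 species, ln S = 1.945910, so J = 1.707928/1.945910 = 0.877701, i.e. 0.8777 to 4 decimal places.

0.8777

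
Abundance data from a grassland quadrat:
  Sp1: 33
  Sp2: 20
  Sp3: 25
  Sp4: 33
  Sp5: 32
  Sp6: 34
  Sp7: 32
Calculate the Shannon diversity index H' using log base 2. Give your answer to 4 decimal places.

2.7866

Total N = 33+20+25+33+32+34+32 = 209, so the proportions are 0.157895, 0.095694, 0.119617, 0.157895, 0.15311, 0.162679, 0.15311 (working shown to 6 dp, full precision carried).
Each pᵢ log₂ pᵢ term: 0.157895×(-2.662965)=-0.420468, 0.095694×(-3.385431)=-0.323965, 0.119617×(-3.063503)=-0.366448, 0.157895×(-2.662965)=-0.420468, 0.15311×(-2.707359)=-0.414524, 0.162679×(-2.619896)=-0.426203, 0.15311×(-2.707359)=-0.414524.
Sum = -2.786600, so H' = 2.7866.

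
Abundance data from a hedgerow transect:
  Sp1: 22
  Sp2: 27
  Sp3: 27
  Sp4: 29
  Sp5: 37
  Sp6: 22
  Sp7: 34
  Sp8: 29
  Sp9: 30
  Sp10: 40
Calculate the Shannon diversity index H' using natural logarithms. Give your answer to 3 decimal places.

2.285

Total N = 22+27+27+29+37+22+34+29+30+40 = 297, so the proportions are 0.07407, 0.09091, 0.09091, 0.09764, 0.12458, 0.07407, 0.11448, 0.09764, 0.10101, 0.13468 (working shown to 5 dp, full precision carried).
Each pᵢ ln pᵢ term: 0.07407×(-2.60269)=-0.19279, 0.09091×(-2.39790)=-0.21799, 0.09091×(-2.39790)=-0.21799, 0.09764×(-2.32644)=-0.22716, 0.12458×(-2.08281)=-0.25948, 0.07407×(-2.60269)=-0.19279, 0.11448×(-2.16737)=-0.24812, 0.09764×(-2.32644)=-0.22716, 0.10101×(-2.29253)=-0.23157, 0.13468×(-2.00485)=-0.27001.
Sum = -2.28506, so H' = 2.285.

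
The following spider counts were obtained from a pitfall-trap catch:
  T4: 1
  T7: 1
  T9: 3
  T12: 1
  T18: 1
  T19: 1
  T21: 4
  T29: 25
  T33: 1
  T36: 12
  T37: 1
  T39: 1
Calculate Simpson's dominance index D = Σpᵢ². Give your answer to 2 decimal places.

0.30

Total N = 1+1+3+1+1+1+4+25+1+12+1+1 = 52, so the proportions are 0.0192, 0.0192, 0.0577, 0.0192, 0.0192, 0.0192, 0.0769, 0.4808, 0.0192, 0.2308, 0.0192, 0.0192 (working shown to 4 dp, full precision carried).
D = 0.0192² + 0.0192² + 0.0577² + 0.0192² + 0.0192² + 0.0192² + 0.0769² + 0.4808² + 0.0192² + 0.2308² + 0.0192² + 0.0192² = 0.0004 + 0.0004 + 0.0033 + 0.0004 + 0.0004 + 0.0004 + 0.0059 + 0.2311 + 0.0004 + 0.0533 + 0.0004 + 0.0004 = 0.2966.
To 2 decimal places, D = 0.30.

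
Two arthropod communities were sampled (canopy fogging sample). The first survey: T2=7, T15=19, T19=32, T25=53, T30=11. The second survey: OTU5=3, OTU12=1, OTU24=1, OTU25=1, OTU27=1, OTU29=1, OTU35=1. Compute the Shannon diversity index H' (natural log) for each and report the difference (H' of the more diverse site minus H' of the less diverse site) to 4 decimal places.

0.4473

The first survey: N=122, proportions 0.057377, 0.155738, 0.262295, 0.434426, 0.090164, giving H' = 1.383762 (working shown to 6 dp, full precision carried).
The second survey: N=9, proportions 0.333333, 0.111111, 0.111111, 0.111111, 0.111111, 0.111111, 0.111111, giving H' = 1.831020.
Difference = |1.383762 − 1.831020| = 0.447258, i.e. 0.4473 to 4 decimal places.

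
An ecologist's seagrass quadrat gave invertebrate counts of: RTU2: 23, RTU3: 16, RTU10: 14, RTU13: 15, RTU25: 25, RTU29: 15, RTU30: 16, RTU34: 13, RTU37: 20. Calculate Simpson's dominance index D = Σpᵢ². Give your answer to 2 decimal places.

0.12

Total N = 23+16+14+15+25+15+16+13+20 = 157, so the proportions are 0.1465, 0.1019, 0.0892, 0.0955, 0.1592, 0.0955, 0.1019, 0.0828, 0.1274 (working shown to 4 dp, full precision carried).
D = 0.1465² + 0.1019² + 0.0892² + 0.0955² + 0.1592² + 0.0955² + 0.1019² + 0.0828² + 0.1274² = 0.0215 + 0.0104 + 0.0080 + 0.0091 + 0.0254 + 0.0091 + 0.0104 + 0.0069 + 0.0162 = 0.1169.
To 2 decimal places, D = 0.12.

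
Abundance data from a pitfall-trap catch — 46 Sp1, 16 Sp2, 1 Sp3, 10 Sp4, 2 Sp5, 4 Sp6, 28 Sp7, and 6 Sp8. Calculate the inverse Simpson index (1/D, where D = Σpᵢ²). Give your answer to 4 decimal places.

3.8542

Total N = 46+16+1+10+2+4+28+6 = 113, so the proportions are 0.40707965, 0.14159292, 0.00884956, 0.08849558, 0.01769912, 0.03539823, 0.24778761, 0.05309735 (working shown to 8 dp, full precision carried).
D = 0.40707965² + 0.14159292² + 0.00884956² + 0.08849558² + 0.01769912² + 0.03539823² + 0.24778761² + 0.05309735² = 0.16571384 + 0.02004856 + 0.00007831 + 0.00783147 + 0.00031326 + 0.00125303 + 0.06139870 + 0.00281933 = 0.25945650.
So 1/D = 3.854211, i.e. 3.8542 to 4 decimal places.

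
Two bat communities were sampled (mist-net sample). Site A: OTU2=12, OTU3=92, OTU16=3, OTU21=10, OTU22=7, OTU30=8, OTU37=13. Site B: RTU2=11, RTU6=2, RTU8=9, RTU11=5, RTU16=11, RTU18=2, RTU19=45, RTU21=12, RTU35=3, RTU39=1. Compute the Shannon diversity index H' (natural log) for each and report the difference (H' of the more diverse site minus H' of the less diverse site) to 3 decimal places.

0.484

Site A: N=145, proportions 0.08276, 0.63448, 0.02069, 0.06897, 0.04828, 0.05517, 0.08966, giving H' = 1.28193 (working shown to 5 dp, full precision carried).
Site B: N=101, proportions 0.10891, 0.0198, 0.08911, 0.0495, 0.10891, 0.0198, 0.44554, 0.11881, 0.0297, 0.0099, giving H' = 1.76598.
Difference = |1.28193 − 1.76598| = 0.48405, i.e. 0.484 to 3 decimal places.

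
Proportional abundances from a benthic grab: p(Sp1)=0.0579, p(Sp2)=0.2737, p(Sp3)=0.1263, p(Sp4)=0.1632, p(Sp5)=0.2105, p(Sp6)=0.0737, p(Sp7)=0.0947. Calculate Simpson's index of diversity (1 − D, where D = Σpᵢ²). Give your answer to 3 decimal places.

0.820

D = 0.0579² + 0.2737² + 0.1263² + 0.1632² + 0.2105² + 0.0737² + 0.0947² = 0.00335 + 0.07491 + 0.01595 + 0.02663 + 0.04431 + 0.00543 + 0.00897 = 0.17956 (working shown to 5 dp, full precision carried).
So 1 − D = 0.82044, i.e. 0.820 to 3 decimal places.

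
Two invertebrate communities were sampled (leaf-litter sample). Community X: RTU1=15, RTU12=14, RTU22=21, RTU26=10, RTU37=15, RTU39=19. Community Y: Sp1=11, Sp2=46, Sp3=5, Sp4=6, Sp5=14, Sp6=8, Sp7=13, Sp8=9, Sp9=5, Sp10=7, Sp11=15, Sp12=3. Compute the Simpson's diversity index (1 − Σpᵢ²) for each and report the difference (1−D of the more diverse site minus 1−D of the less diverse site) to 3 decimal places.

0.021

Community X: N=94, proportions 0.15957, 0.14894, 0.2234, 0.10638, 0.15957, 0.20213, giving 1−D = 0.82481 (working shown to 5 dp, full precision carried).
Community Y: N=142, proportions 0.07746, 0.32394, 0.03521, 0.04225, 0.09859, 0.05634, 0.09155, 0.06338, 0.03521, 0.0493, 0.10563, 0.02113, giving 1−D = 0.84547.
Difference = |0.82481 − 0.84547| = 0.02066, i.e. 0.021 to 3 decimal places.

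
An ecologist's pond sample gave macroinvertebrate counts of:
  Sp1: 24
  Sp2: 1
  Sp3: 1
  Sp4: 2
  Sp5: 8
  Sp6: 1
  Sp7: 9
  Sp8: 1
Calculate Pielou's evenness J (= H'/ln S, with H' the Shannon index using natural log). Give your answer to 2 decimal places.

0.68

Total N = 24+1+1+2+8+1+9+1 = 47, so the proportions are 0.5106, 0.0213, 0.0213, 0.0426, 0.1702, 0.0213, 0.1915, 0.0213 (working shown to 4 dp, full precision carried).
H' = −Σ pᵢ ln pᵢ = −((-0.3432) + (-0.0819) + (-0.0819) + (-0.1343) + (-0.3014) + (-0.0819) + (-0.3165) + (-0.0819)) = 1.4231.
With S = 8 species, ln S = 2.0794, so J = 1.4231/2.0794 = 0.6844, i.e. 0.68 to 2 decimal places.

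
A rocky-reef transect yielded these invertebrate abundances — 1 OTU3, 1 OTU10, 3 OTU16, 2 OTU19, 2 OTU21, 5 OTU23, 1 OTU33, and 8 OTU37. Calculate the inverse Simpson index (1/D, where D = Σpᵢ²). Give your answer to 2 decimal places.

4.85

Total N = 1+1+3+2+2+5+1+8 = 23, so the proportions are 0.043478, 0.043478, 0.130435, 0.086957, 0.086957, 0.217391, 0.043478, 0.347826 (working shown to 6 dp, full precision carried).
D = 0.043478² + 0.043478² + 0.130435² + 0.086957² + 0.086957² + 0.217391² + 0.043478² + 0.347826² = 0.001890 + 0.001890 + 0.017013 + 0.007561 + 0.007561 + 0.047259 + 0.001890 + 0.120983 = 0.206049.
So 1/D = 4.8532, i.e. 4.85 to 2 decimal places.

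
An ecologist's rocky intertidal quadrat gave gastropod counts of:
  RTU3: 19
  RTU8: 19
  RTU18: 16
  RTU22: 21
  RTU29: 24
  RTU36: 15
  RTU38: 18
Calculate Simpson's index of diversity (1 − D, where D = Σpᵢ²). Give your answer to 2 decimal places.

Total N = 19+19+16+21+24+15+18 = 132, so the proportions are 0.1439, 0.1439, 0.1212, 0.1591, 0.1818, 0.1136, 0.1364 (working shown to 4 dp, full precision carried).
D = 0.1439² + 0.1439² + 0.1212² + 0.1591² + 0.1818² + 0.1136² + 0.1364² = 0.0207 + 0.0207 + 0.0147 + 0.0253 + 0.0331 + 0.0129 + 0.0186 = 0.1460.
So 1 − D = 0.8540, i.e. 0.85 to 2 decimal places.

0.85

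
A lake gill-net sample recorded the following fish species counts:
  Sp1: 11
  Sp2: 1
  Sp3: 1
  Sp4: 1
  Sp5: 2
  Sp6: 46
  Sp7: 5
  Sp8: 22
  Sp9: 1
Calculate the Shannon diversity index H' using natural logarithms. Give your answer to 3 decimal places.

1.389

Total N = 11+1+1+1+2+46+5+22+1 = 90, so the proportions are 0.12222, 0.01111, 0.01111, 0.01111, 0.02222, 0.51111, 0.05556, 0.24444, 0.01111 (working shown to 5 dp, full precision carried).
Each pᵢ ln pᵢ term: 0.12222×(-2.10191)=-0.25690, 0.01111×(-4.49981)=-0.05000, 0.01111×(-4.49981)=-0.05000, 0.01111×(-4.49981)=-0.05000, 0.02222×(-3.80666)=-0.08459, 0.51111×(-0.67117)=-0.34304, 0.05556×(-2.89037)=-0.16058, 0.24444×(-1.40877)=-0.34437, 0.01111×(-4.49981)=-0.05000.
Sum = -1.38947, so H' = 1.389.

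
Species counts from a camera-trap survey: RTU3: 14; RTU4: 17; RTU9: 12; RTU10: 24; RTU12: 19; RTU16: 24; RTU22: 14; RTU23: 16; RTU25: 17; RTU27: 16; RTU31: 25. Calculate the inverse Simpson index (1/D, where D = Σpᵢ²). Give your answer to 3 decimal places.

10.416

Total N = 14+17+12+24+19+24+14+16+17+16+25 = 198, so the proportions are 0.07070707, 0.08585859, 0.06060606, 0.12121212, 0.0959596, 0.12121212, 0.07070707, 0.08080808, 0.08585859, 0.08080808, 0.12626263 (working shown to 8 dp, full precision carried).
D = 0.07070707² + 0.08585859² + 0.06060606² + 0.12121212² + 0.0959596² + 0.12121212² + 0.07070707² + 0.08080808² + 0.08585859² + 0.08080808² + 0.12626263² = 0.00499949 + 0.00737170 + 0.00367309 + 0.01469238 + 0.00920824 + 0.01469238 + 0.00499949 + 0.00652995 + 0.00737170 + 0.00652995 + 0.01594225 = 0.09601061.
So 1/D = 10.41552, i.e. 10.416 to 3 decimal places.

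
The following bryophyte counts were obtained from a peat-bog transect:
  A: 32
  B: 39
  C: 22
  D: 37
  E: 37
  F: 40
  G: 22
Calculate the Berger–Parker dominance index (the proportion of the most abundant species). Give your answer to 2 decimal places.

Total N = 32+39+22+37+37+40+22 = 229, so the proportions are 0.1397, 0.1703, 0.0961, 0.1616, 0.1616, 0.1747, 0.0961 (working shown to 4 dp, full precision carried).
The largest proportion is 0.1747, i.e. d = 0.17 to 2 decimal places.

0.17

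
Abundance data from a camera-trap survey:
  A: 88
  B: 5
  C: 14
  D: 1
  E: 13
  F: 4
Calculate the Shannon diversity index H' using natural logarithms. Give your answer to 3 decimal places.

Total N = 88+5+14+1+13+4 = 125, so the proportions are 0.704, 0.04, 0.112, 0.008, 0.104, 0.032 (working shown to 5 dp, full precision carried).
Each pᵢ ln pᵢ term: 0.704×(-0.35098)=-0.24709, 0.04×(-3.21888)=-0.12876, 0.112×(-2.18926)=-0.24520, 0.008×(-4.82831)=-0.03863, 0.104×(-2.26336)=-0.23539, 0.032×(-3.44202)=-0.11014.
Sum = -1.00520, so H' = 1.005.

1.005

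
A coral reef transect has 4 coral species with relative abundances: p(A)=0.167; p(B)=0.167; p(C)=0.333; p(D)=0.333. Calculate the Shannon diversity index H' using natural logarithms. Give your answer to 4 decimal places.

Each pᵢ ln pᵢ term (working shown to 6 dp, full precision carried): 0.167×(-1.789761)=-0.298890, 0.167×(-1.789761)=-0.298890, 0.333×(-1.099613)=-0.366171, 0.333×(-1.099613)=-0.366171.
Sum = -1.330122, so H' = 1.3301.

1.3301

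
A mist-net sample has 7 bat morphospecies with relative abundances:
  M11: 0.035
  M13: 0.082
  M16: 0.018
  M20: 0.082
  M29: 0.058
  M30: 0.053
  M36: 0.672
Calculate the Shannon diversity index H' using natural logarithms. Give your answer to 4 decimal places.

Each pᵢ ln pᵢ term (working shown to 6 dp, full precision carried): 0.035×(-3.352407)=-0.117334, 0.082×(-2.501036)=-0.205085, 0.018×(-4.017384)=-0.072313, 0.082×(-2.501036)=-0.205085, 0.058×(-2.847312)=-0.165144, 0.053×(-2.937463)=-0.155686, 0.672×(-0.397497)=-0.267118.
Sum = -1.187765, so H' = 1.1878.

1.1878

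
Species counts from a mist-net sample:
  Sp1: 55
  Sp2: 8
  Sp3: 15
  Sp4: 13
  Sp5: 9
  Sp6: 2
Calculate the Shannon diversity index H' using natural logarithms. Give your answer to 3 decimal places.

1.368

Total N = 55+8+15+13+9+2 = 102, so the proportions are 0.53922, 0.07843, 0.14706, 0.12745, 0.08824, 0.01961 (working shown to 5 dp, full precision carried).
Each pᵢ ln pᵢ term: 0.53922×(-0.61764)=-0.33304, 0.07843×(-2.54553)=-0.19965, 0.14706×(-1.91692)=-0.28190, 0.12745×(-2.06002)=-0.26255, 0.08824×(-2.42775)=-0.21421, 0.01961×(-3.93183)=-0.07709.
Sum = -1.36845, so H' = 1.368.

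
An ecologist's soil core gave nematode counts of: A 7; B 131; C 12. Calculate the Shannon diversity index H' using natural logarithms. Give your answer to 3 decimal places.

Total N = 7+131+12 = 150, so the proportions are 0.04667, 0.87333, 0.08 (working shown to 5 dp, full precision carried).
Each pᵢ ln pᵢ term: 0.04667×(-3.06473)=-0.14302, 0.87333×(-0.13544)=-0.11828, 0.08×(-2.52573)=-0.20206.
Sum = -0.46336, so H' = 0.463.

0.463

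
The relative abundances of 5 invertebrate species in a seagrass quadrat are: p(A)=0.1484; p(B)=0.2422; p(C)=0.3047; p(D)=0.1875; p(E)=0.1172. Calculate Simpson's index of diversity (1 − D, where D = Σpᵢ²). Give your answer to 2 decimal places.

0.78

D = 0.1484² + 0.2422² + 0.3047² + 0.1875² + 0.1172² = 0.0220 + 0.0587 + 0.0928 + 0.0352 + 0.0137 = 0.2224 (working shown to 4 dp, full precision carried).
So 1 − D = 0.7776, i.e. 0.78 to 2 decimal places.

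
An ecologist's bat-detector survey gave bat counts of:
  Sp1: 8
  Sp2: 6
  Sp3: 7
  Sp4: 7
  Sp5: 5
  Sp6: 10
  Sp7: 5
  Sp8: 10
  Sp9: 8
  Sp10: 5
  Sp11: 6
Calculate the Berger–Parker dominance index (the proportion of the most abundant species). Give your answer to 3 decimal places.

Total N = 8+6+7+7+5+10+5+10+8+5+6 = 77, so the proportions are 0.1039, 0.07792, 0.09091, 0.09091, 0.06494, 0.12987, 0.06494, 0.12987, 0.1039, 0.06494, 0.07792 (working shown to 5 dp, full precision carried).
The largest proportion is 0.12987, i.e. d = 0.130 to 3 decimal places.

0.130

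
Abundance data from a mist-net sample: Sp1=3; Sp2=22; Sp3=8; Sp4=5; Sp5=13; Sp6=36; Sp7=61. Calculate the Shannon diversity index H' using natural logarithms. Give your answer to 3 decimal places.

Total N = 3+22+8+5+13+36+61 = 148, so the proportions are 0.02027, 0.14865, 0.05405, 0.03378, 0.08784, 0.24324, 0.41216 (working shown to 5 dp, full precision carried).
Each pᵢ ln pᵢ term: 0.02027×(-3.89860)=-0.07903, 0.14865×(-1.90617)=-0.28335, 0.05405×(-2.91777)=-0.15772, 0.03378×(-3.38777)=-0.11445, 0.08784×(-2.43226)=-0.21364, 0.24324×(-1.41369)=-0.34387, 0.41216×(-0.88634)=-0.36532.
Sum = -1.55738, so H' = 1.557.

1.557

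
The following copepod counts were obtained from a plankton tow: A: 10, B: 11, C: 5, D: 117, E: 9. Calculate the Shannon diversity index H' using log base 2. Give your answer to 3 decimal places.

1.227

Total N = 10+11+5+117+9 = 152, so the proportions are 0.06579, 0.07237, 0.03289, 0.76974, 0.05921 (working shown to 5 dp, full precision carried).
Each pᵢ log₂ pᵢ term: 0.06579×(-3.92600)=-0.25829, 0.07237×(-3.78850)=-0.27417, 0.03289×(-4.92600)=-0.16204, 0.76974×(-0.37756)=-0.29062, 0.05921×(-4.07800)=-0.24146.
Sum = -1.22658, so H' = 1.227.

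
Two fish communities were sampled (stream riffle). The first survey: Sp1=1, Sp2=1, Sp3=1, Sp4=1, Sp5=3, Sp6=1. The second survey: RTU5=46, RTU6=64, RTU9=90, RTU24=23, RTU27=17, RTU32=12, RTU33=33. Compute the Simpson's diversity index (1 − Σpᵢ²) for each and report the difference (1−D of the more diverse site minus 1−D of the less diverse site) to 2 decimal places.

0.02

The first survey: N=8, proportions 0.125, 0.125, 0.125, 0.125, 0.375, 0.125, giving 1−D = 0.7812 (working shown to 4 dp, full precision carried).
The second survey: N=285, proportions 0.1614, 0.2246, 0.3158, 0.0807, 0.0596, 0.0421, 0.1158, giving 1−D = 0.7985.
Difference = |0.7812 − 0.7985| = 0.0173, i.e. 0.02 to 2 decimal places.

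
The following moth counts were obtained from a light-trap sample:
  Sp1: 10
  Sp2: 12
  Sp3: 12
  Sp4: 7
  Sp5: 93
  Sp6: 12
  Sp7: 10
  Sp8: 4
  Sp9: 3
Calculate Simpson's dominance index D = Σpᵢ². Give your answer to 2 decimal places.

0.35

Total N = 10+12+12+7+93+12+10+4+3 = 163, so the proportions are 0.0613, 0.0736, 0.0736, 0.0429, 0.5706, 0.0736, 0.0613, 0.0245, 0.0184 (working shown to 4 dp, full precision carried).
D = 0.0613² + 0.0736² + 0.0736² + 0.0429² + 0.5706² + 0.0736² + 0.0613² + 0.0245² + 0.0184² = 0.0038 + 0.0054 + 0.0054 + 0.0018 + 0.3255 + 0.0054 + 0.0038 + 0.0006 + 0.0003 = 0.3521.
To 2 decimal places, D = 0.35.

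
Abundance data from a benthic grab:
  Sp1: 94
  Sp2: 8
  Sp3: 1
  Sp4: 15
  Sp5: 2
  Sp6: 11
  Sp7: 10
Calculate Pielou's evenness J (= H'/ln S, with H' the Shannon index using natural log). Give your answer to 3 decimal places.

Total N = 94+8+1+15+2+11+10 = 141, so the proportions are 0.66667, 0.05674, 0.00709, 0.10638, 0.01418, 0.07801, 0.07092 (working shown to 5 dp, full precision carried).
H' = −Σ pᵢ ln pᵢ = −((-0.27031) + (-0.16280) + (-0.03510) + (-0.23837) + (-0.06036) + (-0.19900) + (-0.18767)) = 1.15362.
With S = 7 species, ln S = 1.94591, so J = 1.15362/1.94591 = 0.59284, i.e. 0.593 to 3 decimal places.

0.593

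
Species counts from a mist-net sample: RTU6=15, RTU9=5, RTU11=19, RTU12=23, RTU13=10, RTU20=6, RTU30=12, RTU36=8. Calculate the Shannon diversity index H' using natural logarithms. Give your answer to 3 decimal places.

1.963

Total N = 15+5+19+23+10+6+12+8 = 98, so the proportions are 0.15306, 0.05102, 0.19388, 0.23469, 0.10204, 0.06122, 0.12245, 0.08163 (working shown to 5 dp, full precision carried).
Each pᵢ ln pᵢ term: 0.15306×(-1.87692)=-0.28728, 0.05102×(-2.97553)=-0.15181, 0.19388×(-1.64053)=-0.31806, 0.23469×(-1.44947)=-0.34018, 0.10204×(-2.28238)=-0.23290, 0.06122×(-2.79321)=-0.17101, 0.12245×(-2.10006)=-0.25715, 0.08163×(-2.50553)=-0.20453.
Sum = -1.96293, so H' = 1.963.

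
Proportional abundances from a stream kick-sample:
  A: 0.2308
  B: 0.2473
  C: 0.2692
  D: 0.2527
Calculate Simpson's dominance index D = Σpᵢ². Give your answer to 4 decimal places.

D = 0.2308² + 0.2473² + 0.2692² + 0.2527² = 0.053269 + 0.061157 + 0.072469 + 0.063857 = 0.250752 (working shown to 6 dp, full precision carried).
To 4 decimal places, D = 0.2508.

0.2508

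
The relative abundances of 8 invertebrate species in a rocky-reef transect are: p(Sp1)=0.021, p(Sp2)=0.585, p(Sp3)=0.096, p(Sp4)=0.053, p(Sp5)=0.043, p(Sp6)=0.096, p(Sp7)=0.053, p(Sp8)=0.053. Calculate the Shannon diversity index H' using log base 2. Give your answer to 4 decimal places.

2.0877

Each pᵢ log₂ pᵢ term (working shown to 6 dp, full precision carried): 0.021×(-5.573467)=-0.117043, 0.585×(-0.773491)=-0.452493, 0.096×(-3.380822)=-0.324559, 0.053×(-4.237864)=-0.224607, 0.043×(-4.539520)=-0.195199, 0.096×(-3.380822)=-0.324559, 0.053×(-4.237864)=-0.224607, 0.053×(-4.237864)=-0.224607.
Sum = -2.087673, so H' = 2.0877.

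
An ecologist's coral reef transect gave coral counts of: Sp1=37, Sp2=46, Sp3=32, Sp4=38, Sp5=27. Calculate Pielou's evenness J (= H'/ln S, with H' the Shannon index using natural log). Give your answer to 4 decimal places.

0.9903

Total N = 37+46+32+38+27 = 180, so the proportions are 0.205556, 0.255556, 0.177778, 0.211111, 0.15 (working shown to 6 dp, full precision carried).
H' = −Σ pᵢ ln pᵢ = −((-0.325197) + (-0.348658) + (-0.307062) + (-0.328356) + (-0.284568)) = 1.593841.
With S = 5 species, ln S = 1.609438, so J = 1.593841/1.609438 = 0.990309, i.e. 0.9903 to 4 decimal places.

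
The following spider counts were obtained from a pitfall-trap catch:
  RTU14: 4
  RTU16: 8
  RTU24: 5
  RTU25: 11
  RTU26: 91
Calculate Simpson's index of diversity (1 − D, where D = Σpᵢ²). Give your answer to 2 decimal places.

0.40

Total N = 4+8+5+11+91 = 119, so the proportions are 0.0336, 0.0672, 0.042, 0.0924, 0.7647 (working shown to 4 dp, full precision carried).
D = 0.0336² + 0.0672² + 0.042² + 0.0924² + 0.7647² = 0.0011 + 0.0045 + 0.0018 + 0.0085 + 0.5848 = 0.6007.
So 1 − D = 0.3993, i.e. 0.40 to 2 decimal places.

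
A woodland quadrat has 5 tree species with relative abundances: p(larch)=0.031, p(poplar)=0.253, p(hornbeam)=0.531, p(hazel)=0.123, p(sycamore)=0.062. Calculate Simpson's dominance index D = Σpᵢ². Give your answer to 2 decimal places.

D = 0.031² + 0.253² + 0.531² + 0.123² + 0.062² = 0.0010 + 0.0640 + 0.2820 + 0.0151 + 0.0038 = 0.3659 (working shown to 4 dp, full precision carried).
To 2 decimal places, D = 0.37.

0.37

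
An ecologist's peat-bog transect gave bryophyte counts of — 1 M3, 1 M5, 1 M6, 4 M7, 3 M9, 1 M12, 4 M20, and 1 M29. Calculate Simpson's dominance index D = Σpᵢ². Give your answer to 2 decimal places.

Total N = 1+1+1+4+3+1+4+1 = 16, so the proportions are 0.0625, 0.0625, 0.0625, 0.25, 0.1875, 0.0625, 0.25, 0.0625 (working shown to 4 dp, full precision carried).
D = 0.0625² + 0.0625² + 0.0625² + 0.25² + 0.1875² + 0.0625² + 0.25² + 0.0625² = 0.0039 + 0.0039 + 0.0039 + 0.0625 + 0.0352 + 0.0039 + 0.0625 + 0.0039 = 0.1797.
To 2 decimal places, D = 0.18.

0.18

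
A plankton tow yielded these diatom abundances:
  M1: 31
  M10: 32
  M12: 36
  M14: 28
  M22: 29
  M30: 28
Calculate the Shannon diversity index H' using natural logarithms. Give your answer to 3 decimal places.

1.788

Total N = 31+32+36+28+29+28 = 184, so the proportions are 0.16848, 0.17391, 0.19565, 0.15217, 0.15761, 0.15217 (working shown to 5 dp, full precision carried).
Each pᵢ ln pᵢ term: 0.16848×(-1.78095)=-0.30005, 0.17391×(-1.74920)=-0.30421, 0.19565×(-1.63142)=-0.31919, 0.15217×(-1.88273)=-0.28650, 0.15761×(-1.84764)=-0.29120, 0.15217×(-1.88273)=-0.28650.
Sum = -1.78766, so H' = 1.788.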